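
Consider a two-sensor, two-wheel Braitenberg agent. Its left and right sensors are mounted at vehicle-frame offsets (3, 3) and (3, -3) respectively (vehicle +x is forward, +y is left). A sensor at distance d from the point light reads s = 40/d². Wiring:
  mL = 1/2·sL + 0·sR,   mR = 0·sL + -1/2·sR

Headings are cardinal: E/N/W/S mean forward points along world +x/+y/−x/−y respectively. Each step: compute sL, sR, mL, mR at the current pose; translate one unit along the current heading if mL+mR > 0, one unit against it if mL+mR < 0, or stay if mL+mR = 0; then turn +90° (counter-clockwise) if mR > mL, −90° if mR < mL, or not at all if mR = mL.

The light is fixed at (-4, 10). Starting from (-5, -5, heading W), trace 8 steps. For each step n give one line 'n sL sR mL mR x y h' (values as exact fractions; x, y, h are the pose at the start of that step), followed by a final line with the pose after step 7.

n=0: pose=(-5,-5,W); sL=2/17, sR=1/4; mL=1/17, mR=-1/8; mL+mR=-9/136 → advance -1; mR−mL=-25/136 → turn -1·90°
n=1: pose=(-4,-5,N); sL=40/153, sR=40/153; mL=20/153, mR=-20/153; mL+mR=0 → advance +0; mR−mL=-40/153 → turn -1·90°
n=2: pose=(-4,-5,E); sL=40/153, sR=40/333; mL=20/153, mR=-20/333; mL+mR=400/5661 → advance +1; mR−mL=-120/629 → turn -1·90°
n=3: pose=(-3,-5,S); sL=2/17, sR=5/41; mL=1/17, mR=-5/82; mL+mR=-3/1394 → advance -1; mR−mL=-167/1394 → turn -1·90°
n=4: pose=(-3,-4,W); sL=40/293, sR=8/25; mL=20/293, mR=-4/25; mL+mR=-672/7325 → advance -1; mR−mL=-1672/7325 → turn -1·90°
n=5: pose=(-2,-4,N); sL=20/61, sR=20/73; mL=10/61, mR=-10/73; mL+mR=120/4453 → advance +1; mR−mL=-1340/4453 → turn -1·90°
n=6: pose=(-2,-3,E); sL=8/25, sR=40/281; mL=4/25, mR=-20/281; mL+mR=624/7025 → advance +1; mR−mL=-1624/7025 → turn -1·90°
n=7: pose=(-1,-3,S); sL=10/73, sR=5/32; mL=5/73, mR=-5/64; mL+mR=-45/4672 → advance -1; mR−mL=-685/4672 → turn -1·90°

0 2/17 1/4 1/17 -1/8 -5 -5 W
1 40/153 40/153 20/153 -20/153 -4 -5 N
2 40/153 40/333 20/153 -20/333 -4 -5 E
3 2/17 5/41 1/17 -5/82 -3 -5 S
4 40/293 8/25 20/293 -4/25 -3 -4 W
5 20/61 20/73 10/61 -10/73 -2 -4 N
6 8/25 40/281 4/25 -20/281 -2 -3 E
7 10/73 5/32 5/73 -5/64 -1 -3 S
final -1 -2 W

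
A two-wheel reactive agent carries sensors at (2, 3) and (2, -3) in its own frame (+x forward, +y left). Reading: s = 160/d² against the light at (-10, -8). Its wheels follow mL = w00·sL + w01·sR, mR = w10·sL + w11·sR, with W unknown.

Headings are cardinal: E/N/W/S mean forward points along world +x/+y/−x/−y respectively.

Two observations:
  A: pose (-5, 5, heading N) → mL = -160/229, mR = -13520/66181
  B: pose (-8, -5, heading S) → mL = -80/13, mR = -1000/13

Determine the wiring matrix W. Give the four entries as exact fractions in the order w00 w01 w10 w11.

obs A: pose=(-5,5,N) → sL=160/229, sR=160/289, mL=-160/229, mR=-13520/66181
obs B: pose=(-8,-5,S) → sL=80/13, sR=80, mL=-80/13, mR=-1000/13
sensor matrix S = [[160/229, 160/289], [80/13, 80]]; det S = 45158400/860353
solve [mL_A; mL_B] = S·[w00; w01] and [mR_A; mR_B] = S·[w10; w11]:
  w00 = -1, w01 = 0, w10 = 1/2, w11 = -1

-1 0 1/2 -1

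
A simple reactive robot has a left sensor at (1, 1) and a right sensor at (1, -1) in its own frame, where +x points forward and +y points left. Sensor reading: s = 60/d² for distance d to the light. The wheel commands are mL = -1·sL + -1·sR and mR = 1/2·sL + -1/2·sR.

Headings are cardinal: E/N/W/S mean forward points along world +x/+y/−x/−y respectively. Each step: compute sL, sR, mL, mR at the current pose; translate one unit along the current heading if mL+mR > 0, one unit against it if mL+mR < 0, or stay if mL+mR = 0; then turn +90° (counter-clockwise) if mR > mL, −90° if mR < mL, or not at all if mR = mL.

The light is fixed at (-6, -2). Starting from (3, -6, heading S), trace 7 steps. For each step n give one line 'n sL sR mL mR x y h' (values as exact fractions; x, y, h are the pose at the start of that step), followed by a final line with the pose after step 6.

0 12/25 60/89 -2568/2225 -216/2225 3 -6 S
1 15/26 15/29 -825/754 45/1508 3 -5 E
2 60/53 12/17 -1656/901 192/901 2 -5 N
3 30/37 30/29 -1980/1073 -120/1073 2 -6 W
4 12/25 60/89 -2568/2225 -216/2225 3 -6 S
5 15/26 15/29 -825/754 45/1508 3 -5 E
6 60/53 12/17 -1656/901 192/901 2 -5 N
final 2 -6 W

n=0: pose=(3,-6,S); sL=12/25, sR=60/89; mL=-2568/2225, mR=-216/2225; mL+mR=-2784/2225 → advance -1; mR−mL=2352/2225 → turn +1·90°
n=1: pose=(3,-5,E); sL=15/26, sR=15/29; mL=-825/754, mR=45/1508; mL+mR=-1605/1508 → advance -1; mR−mL=1695/1508 → turn +1·90°
n=2: pose=(2,-5,N); sL=60/53, sR=12/17; mL=-1656/901, mR=192/901; mL+mR=-1464/901 → advance -1; mR−mL=1848/901 → turn +1·90°
n=3: pose=(2,-6,W); sL=30/37, sR=30/29; mL=-1980/1073, mR=-120/1073; mL+mR=-2100/1073 → advance -1; mR−mL=1860/1073 → turn +1·90°
n=4: pose=(3,-6,S); sL=12/25, sR=60/89; mL=-2568/2225, mR=-216/2225; mL+mR=-2784/2225 → advance -1; mR−mL=2352/2225 → turn +1·90°
n=5: pose=(3,-5,E); sL=15/26, sR=15/29; mL=-825/754, mR=45/1508; mL+mR=-1605/1508 → advance -1; mR−mL=1695/1508 → turn +1·90°
n=6: pose=(2,-5,N); sL=60/53, sR=12/17; mL=-1656/901, mR=192/901; mL+mR=-1464/901 → advance -1; mR−mL=1848/901 → turn +1·90°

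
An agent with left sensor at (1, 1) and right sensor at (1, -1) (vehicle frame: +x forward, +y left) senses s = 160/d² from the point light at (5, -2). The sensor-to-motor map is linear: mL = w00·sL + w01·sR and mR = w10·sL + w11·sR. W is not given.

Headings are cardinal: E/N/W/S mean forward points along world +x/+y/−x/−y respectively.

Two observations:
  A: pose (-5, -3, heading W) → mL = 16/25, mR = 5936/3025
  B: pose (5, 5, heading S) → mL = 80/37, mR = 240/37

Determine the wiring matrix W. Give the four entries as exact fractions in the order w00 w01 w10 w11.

1/2 0 1/2 1

obs A: pose=(-5,-3,W) → sL=32/25, sR=160/121, mL=16/25, mR=5936/3025
obs B: pose=(5,5,S) → sL=160/37, sR=160/37, mL=80/37, mR=240/37
sensor matrix S = [[32/25, 160/121], [160/37, 160/37]]; det S = -4096/22385
solve [mL_A; mL_B] = S·[w00; w01] and [mR_A; mR_B] = S·[w10; w11]:
  w00 = 1/2, w01 = 0, w10 = 1/2, w11 = 1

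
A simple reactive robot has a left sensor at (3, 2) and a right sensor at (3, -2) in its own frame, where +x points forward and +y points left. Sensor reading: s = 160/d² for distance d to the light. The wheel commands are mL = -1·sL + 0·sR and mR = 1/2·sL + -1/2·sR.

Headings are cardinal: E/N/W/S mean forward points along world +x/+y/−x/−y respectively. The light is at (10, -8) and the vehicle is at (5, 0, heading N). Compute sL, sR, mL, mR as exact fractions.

left sensor world pos  = (3, 3); dL² = 170
right sensor world pos = (7, 3); dR² = 130
sL = 160/170 = 16/17
sR = 160/130 = 16/13
mL = -1·sL + 0·sR = -16/17
mR = 1/2·sL + -1/2·sR = -32/221

16/17 16/13 -16/17 -32/221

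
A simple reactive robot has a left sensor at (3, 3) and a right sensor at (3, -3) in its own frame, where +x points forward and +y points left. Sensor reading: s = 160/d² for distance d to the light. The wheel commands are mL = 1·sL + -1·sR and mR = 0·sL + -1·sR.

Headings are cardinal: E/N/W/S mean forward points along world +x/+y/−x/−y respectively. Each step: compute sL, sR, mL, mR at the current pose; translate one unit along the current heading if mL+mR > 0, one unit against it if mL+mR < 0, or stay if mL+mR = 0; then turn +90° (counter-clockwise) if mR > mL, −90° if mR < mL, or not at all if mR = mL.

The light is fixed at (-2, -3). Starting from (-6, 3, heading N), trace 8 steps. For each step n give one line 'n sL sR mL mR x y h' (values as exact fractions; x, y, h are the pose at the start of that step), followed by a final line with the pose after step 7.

0 16/13 80/41 -384/533 -80/41 -6 3 N
1 32/13 32 -384/13 -32 -6 2 E
2 20 40/17 300/17 -40/17 -7 2 S
3 32/13 160/113 1536/1469 -160/113 -7 1 W
4 80/49 16/5 -384/245 -16/5 -6 1 N
5 160/37 160 -5760/37 -160 -6 0 E
6 40 5/2 75/2 -5/2 -7 0 S
7 32/13 160/89 768/1157 -160/89 -7 -1 W
final -6 -1 N

n=0: pose=(-6,3,N); sL=16/13, sR=80/41; mL=-384/533, mR=-80/41; mL+mR=-1424/533 → advance -1; mR−mL=-16/13 → turn -1·90°
n=1: pose=(-6,2,E); sL=32/13, sR=32; mL=-384/13, mR=-32; mL+mR=-800/13 → advance -1; mR−mL=-32/13 → turn -1·90°
n=2: pose=(-7,2,S); sL=20, sR=40/17; mL=300/17, mR=-40/17; mL+mR=260/17 → advance +1; mR−mL=-20 → turn -1·90°
n=3: pose=(-7,1,W); sL=32/13, sR=160/113; mL=1536/1469, mR=-160/113; mL+mR=-544/1469 → advance -1; mR−mL=-32/13 → turn -1·90°
n=4: pose=(-6,1,N); sL=80/49, sR=16/5; mL=-384/245, mR=-16/5; mL+mR=-1168/245 → advance -1; mR−mL=-80/49 → turn -1·90°
n=5: pose=(-6,0,E); sL=160/37, sR=160; mL=-5760/37, mR=-160; mL+mR=-11680/37 → advance -1; mR−mL=-160/37 → turn -1·90°
n=6: pose=(-7,0,S); sL=40, sR=5/2; mL=75/2, mR=-5/2; mL+mR=35 → advance +1; mR−mL=-40 → turn -1·90°
n=7: pose=(-7,-1,W); sL=32/13, sR=160/89; mL=768/1157, mR=-160/89; mL+mR=-1312/1157 → advance -1; mR−mL=-32/13 → turn -1·90°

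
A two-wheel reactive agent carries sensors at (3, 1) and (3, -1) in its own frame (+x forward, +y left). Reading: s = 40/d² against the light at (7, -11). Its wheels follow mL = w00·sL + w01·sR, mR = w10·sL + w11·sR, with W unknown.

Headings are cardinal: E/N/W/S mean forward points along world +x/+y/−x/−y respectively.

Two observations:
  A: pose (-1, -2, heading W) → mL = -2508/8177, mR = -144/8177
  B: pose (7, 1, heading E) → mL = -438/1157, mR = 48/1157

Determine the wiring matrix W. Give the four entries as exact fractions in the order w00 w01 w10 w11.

-1 -1/2 -1/2 1/2

obs A: pose=(-1,-2,W) → sL=8/37, sR=40/221, mL=-2508/8177, mR=-144/8177
obs B: pose=(7,1,E) → sL=20/89, sR=4/13, mL=-438/1157, mR=48/1157
sensor matrix S = [[8/37, 40/221], [20/89, 4/13]]; det S = 18816/727753
solve [mL_A; mL_B] = S·[w00; w01] and [mR_A; mR_B] = S·[w10; w11]:
  w00 = -1, w01 = -1/2, w10 = -1/2, w11 = 1/2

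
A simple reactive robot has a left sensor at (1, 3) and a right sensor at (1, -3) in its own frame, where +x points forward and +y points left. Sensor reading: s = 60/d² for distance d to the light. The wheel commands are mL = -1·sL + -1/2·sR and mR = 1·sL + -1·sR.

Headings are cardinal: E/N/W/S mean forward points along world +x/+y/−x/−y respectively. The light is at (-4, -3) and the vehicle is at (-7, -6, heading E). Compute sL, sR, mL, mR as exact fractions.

15 3/2 -63/4 27/2

left sensor world pos  = (-6, -3); dL² = 4
right sensor world pos = (-6, -9); dR² = 40
sL = 60/4 = 15
sR = 60/40 = 3/2
mL = -1·sL + -1/2·sR = -63/4
mR = 1·sL + -1·sR = 27/2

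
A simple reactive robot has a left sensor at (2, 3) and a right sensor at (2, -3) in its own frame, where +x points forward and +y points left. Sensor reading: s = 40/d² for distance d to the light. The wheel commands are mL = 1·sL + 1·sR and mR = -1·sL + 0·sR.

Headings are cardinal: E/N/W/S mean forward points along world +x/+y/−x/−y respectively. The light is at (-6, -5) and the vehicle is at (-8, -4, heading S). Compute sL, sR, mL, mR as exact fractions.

left sensor world pos  = (-5, -6); dL² = 2
right sensor world pos = (-11, -6); dR² = 26
sL = 40/2 = 20
sR = 40/26 = 20/13
mL = 1·sL + 1·sR = 280/13
mR = -1·sL + 0·sR = -20

20 20/13 280/13 -20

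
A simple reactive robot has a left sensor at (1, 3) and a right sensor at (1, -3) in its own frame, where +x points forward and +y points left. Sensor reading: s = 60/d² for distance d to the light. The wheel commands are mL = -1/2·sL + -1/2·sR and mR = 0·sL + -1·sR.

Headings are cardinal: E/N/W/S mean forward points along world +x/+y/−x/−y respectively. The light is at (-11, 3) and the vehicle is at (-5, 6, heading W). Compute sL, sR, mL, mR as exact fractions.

left sensor world pos  = (-6, 3); dL² = 25
right sensor world pos = (-6, 9); dR² = 61
sL = 60/25 = 12/5
sR = 60/61 = 60/61
mL = -1/2·sL + -1/2·sR = -516/305
mR = 0·sL + -1·sR = -60/61

12/5 60/61 -516/305 -60/61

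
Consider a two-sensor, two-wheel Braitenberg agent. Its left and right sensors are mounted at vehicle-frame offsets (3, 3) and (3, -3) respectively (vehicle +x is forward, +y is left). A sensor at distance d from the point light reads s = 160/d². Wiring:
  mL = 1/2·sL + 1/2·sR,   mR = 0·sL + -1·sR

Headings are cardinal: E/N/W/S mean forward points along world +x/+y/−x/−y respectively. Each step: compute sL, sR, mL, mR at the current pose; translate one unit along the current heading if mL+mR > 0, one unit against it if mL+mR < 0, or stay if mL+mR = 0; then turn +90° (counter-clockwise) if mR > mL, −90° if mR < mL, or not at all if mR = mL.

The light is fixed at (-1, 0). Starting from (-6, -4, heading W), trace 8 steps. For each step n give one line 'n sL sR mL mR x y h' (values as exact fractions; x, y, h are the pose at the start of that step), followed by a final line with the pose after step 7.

0 160/113 32/13 2848/1469 -32/13 -6 -4 W
1 16/5 80 208/5 -80 -5 -4 N
2 32 32/13 224/13 -32/13 -5 -5 E
3 5/2 8/5 41/20 -8/5 -4 -5 S
4 160/117 32/9 32/13 -32/9 -4 -6 W
5 80/17 16 176/17 -16 -3 -6 N
6 160/17 160/101 9440/1717 -160/101 -3 -7 E
7 20/13 40/29 550/377 -40/29 -2 -7 S
final -2 -8 W

n=0: pose=(-6,-4,W); sL=160/113, sR=32/13; mL=2848/1469, mR=-32/13; mL+mR=-768/1469 → advance -1; mR−mL=-6464/1469 → turn -1·90°
n=1: pose=(-5,-4,N); sL=16/5, sR=80; mL=208/5, mR=-80; mL+mR=-192/5 → advance -1; mR−mL=-608/5 → turn -1·90°
n=2: pose=(-5,-5,E); sL=32, sR=32/13; mL=224/13, mR=-32/13; mL+mR=192/13 → advance +1; mR−mL=-256/13 → turn -1·90°
n=3: pose=(-4,-5,S); sL=5/2, sR=8/5; mL=41/20, mR=-8/5; mL+mR=9/20 → advance +1; mR−mL=-73/20 → turn -1·90°
n=4: pose=(-4,-6,W); sL=160/117, sR=32/9; mL=32/13, mR=-32/9; mL+mR=-128/117 → advance -1; mR−mL=-704/117 → turn -1·90°
n=5: pose=(-3,-6,N); sL=80/17, sR=16; mL=176/17, mR=-16; mL+mR=-96/17 → advance -1; mR−mL=-448/17 → turn -1·90°
n=6: pose=(-3,-7,E); sL=160/17, sR=160/101; mL=9440/1717, mR=-160/101; mL+mR=6720/1717 → advance +1; mR−mL=-12160/1717 → turn -1·90°
n=7: pose=(-2,-7,S); sL=20/13, sR=40/29; mL=550/377, mR=-40/29; mL+mR=30/377 → advance +1; mR−mL=-1070/377 → turn -1·90°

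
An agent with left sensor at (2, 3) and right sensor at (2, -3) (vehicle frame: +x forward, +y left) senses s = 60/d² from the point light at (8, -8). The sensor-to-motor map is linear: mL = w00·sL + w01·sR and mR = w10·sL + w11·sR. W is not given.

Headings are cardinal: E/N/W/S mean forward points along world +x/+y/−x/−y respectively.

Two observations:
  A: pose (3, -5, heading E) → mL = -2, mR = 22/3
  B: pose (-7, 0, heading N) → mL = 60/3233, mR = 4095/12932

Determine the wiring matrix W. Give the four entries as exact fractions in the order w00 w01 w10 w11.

obs A: pose=(3,-5,E) → sL=4/3, sR=20/3, mL=-2, mR=22/3
obs B: pose=(-7,0,N) → sL=15/106, sR=15/61, mL=60/3233, mR=4095/12932
sensor matrix S = [[4/3, 20/3], [15/106, 15/61]]; det S = -1990/3233
solve [mL_A; mL_B] = S·[w00; w01] and [mR_A; mR_B] = S·[w10; w11]:
  w00 = 1, w01 = -1/2, w10 = 1/2, w11 = 1

1 -1/2 1/2 1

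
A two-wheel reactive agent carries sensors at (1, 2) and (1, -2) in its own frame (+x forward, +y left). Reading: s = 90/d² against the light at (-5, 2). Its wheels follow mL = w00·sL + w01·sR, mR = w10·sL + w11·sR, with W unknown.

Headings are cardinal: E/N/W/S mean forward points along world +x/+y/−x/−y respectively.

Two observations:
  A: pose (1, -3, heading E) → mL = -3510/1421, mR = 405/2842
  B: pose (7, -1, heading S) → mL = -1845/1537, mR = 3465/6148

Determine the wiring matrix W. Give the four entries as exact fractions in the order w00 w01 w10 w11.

-1 -1 -1/2 1

obs A: pose=(1,-3,E) → sL=45/29, sR=45/49, mL=-3510/1421, mR=405/2842
obs B: pose=(7,-1,S) → sL=45/106, sR=45/58, mL=-1845/1537, mR=3465/6148
sensor matrix S = [[45/29, 45/49], [45/106, 45/58]]; det S = 1777950/2184077
solve [mL_A; mL_B] = S·[w00; w01] and [mR_A; mR_B] = S·[w10; w11]:
  w00 = -1, w01 = -1, w10 = -1/2, w11 = 1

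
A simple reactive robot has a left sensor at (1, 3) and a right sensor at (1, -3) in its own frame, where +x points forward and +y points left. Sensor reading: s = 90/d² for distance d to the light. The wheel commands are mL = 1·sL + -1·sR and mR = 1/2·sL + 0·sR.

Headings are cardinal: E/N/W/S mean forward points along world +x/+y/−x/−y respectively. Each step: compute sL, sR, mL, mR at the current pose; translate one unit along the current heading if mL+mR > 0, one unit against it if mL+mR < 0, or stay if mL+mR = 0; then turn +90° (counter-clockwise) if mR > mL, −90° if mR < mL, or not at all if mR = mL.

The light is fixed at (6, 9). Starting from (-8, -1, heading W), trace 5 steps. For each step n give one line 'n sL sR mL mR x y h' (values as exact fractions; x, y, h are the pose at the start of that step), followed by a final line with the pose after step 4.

n=0: pose=(-8,-1,W); sL=45/197, sR=45/137; mL=-2700/26989, mR=45/394; mL+mR=765/53978 → advance +1; mR−mL=11565/53978 → turn +1·90°
n=1: pose=(-9,-1,S); sL=18/53, sR=18/89; mL=648/4717, mR=9/53; mL+mR=1449/4717 → advance +1; mR−mL=153/4717 → turn +1·90°
n=2: pose=(-9,-2,E); sL=9/26, sR=45/196; mL=297/2548, mR=9/52; mL+mR=369/1274 → advance +1; mR−mL=36/637 → turn +1·90°
n=3: pose=(-8,-2,N); sL=90/389, sR=90/221; mL=-15120/85969, mR=45/389; mL+mR=-5175/85969 → advance -1; mR−mL=25065/85969 → turn +1·90°
n=4: pose=(-8,-3,W); sL=1/5, sR=5/17; mL=-8/85, mR=1/10; mL+mR=1/170 → advance +1; mR−mL=33/170 → turn +1·90°

0 45/197 45/137 -2700/26989 45/394 -8 -1 W
1 18/53 18/89 648/4717 9/53 -9 -1 S
2 9/26 45/196 297/2548 9/52 -9 -2 E
3 90/389 90/221 -15120/85969 45/389 -8 -2 N
4 1/5 5/17 -8/85 1/10 -8 -3 W
final -9 -3 S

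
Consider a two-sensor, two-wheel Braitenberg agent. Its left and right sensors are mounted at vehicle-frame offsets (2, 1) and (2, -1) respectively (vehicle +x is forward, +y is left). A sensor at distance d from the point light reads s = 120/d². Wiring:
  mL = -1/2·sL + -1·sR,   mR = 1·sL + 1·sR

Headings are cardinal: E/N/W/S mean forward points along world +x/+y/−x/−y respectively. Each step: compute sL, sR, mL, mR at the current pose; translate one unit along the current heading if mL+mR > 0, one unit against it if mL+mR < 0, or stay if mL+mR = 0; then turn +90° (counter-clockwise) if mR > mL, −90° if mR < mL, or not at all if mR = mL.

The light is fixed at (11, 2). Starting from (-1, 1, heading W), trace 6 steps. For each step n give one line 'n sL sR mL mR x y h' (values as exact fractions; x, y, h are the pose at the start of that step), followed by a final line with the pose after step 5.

0 3/5 30/49 -447/490 297/245 -1 1 W
1 40/51 24/41 -2044/2091 2864/2091 -2 1 S
2 60/61 12/13 -1122/793 1512/793 -2 0 E
3 120/169 120/121 -27540/20449 34800/20449 -1 0 N
4 3/5 30/49 -447/490 297/245 -1 1 W
5 40/51 24/41 -2044/2091 2864/2091 -2 1 S
final -2 0 E

n=0: pose=(-1,1,W); sL=3/5, sR=30/49; mL=-447/490, mR=297/245; mL+mR=3/10 → advance +1; mR−mL=1041/490 → turn +1·90°
n=1: pose=(-2,1,S); sL=40/51, sR=24/41; mL=-2044/2091, mR=2864/2091; mL+mR=20/51 → advance +1; mR−mL=1636/697 → turn +1·90°
n=2: pose=(-2,0,E); sL=60/61, sR=12/13; mL=-1122/793, mR=1512/793; mL+mR=30/61 → advance +1; mR−mL=2634/793 → turn +1·90°
n=3: pose=(-1,0,N); sL=120/169, sR=120/121; mL=-27540/20449, mR=34800/20449; mL+mR=60/169 → advance +1; mR−mL=62340/20449 → turn +1·90°
n=4: pose=(-1,1,W); sL=3/5, sR=30/49; mL=-447/490, mR=297/245; mL+mR=3/10 → advance +1; mR−mL=1041/490 → turn +1·90°
n=5: pose=(-2,1,S); sL=40/51, sR=24/41; mL=-2044/2091, mR=2864/2091; mL+mR=20/51 → advance +1; mR−mL=1636/697 → turn +1·90°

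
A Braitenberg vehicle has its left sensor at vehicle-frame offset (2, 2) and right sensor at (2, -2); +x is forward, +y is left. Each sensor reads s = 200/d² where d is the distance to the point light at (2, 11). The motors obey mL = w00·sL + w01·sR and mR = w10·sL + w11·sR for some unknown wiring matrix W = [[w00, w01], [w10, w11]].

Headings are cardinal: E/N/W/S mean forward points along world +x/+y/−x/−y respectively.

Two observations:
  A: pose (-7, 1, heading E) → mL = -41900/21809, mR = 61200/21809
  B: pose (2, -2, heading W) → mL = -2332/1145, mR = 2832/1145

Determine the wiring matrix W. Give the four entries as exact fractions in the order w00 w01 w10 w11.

obs A: pose=(-7,1,E) → sL=200/113, sR=200/193, mL=-41900/21809, mR=61200/21809
obs B: pose=(2,-2,W) → sL=200/229, sR=8/5, mL=-2332/1145, mR=2832/1145
sensor matrix S = [[200/113, 200/193], [200/229, 8/5]]; det S = 9623040/4994261
solve [mL_A; mL_B] = S·[w00; w01] and [mR_A; mR_B] = S·[w10; w11]:
  w00 = -1/2, w01 = -1, w10 = 1, w11 = 1

-1/2 -1 1 1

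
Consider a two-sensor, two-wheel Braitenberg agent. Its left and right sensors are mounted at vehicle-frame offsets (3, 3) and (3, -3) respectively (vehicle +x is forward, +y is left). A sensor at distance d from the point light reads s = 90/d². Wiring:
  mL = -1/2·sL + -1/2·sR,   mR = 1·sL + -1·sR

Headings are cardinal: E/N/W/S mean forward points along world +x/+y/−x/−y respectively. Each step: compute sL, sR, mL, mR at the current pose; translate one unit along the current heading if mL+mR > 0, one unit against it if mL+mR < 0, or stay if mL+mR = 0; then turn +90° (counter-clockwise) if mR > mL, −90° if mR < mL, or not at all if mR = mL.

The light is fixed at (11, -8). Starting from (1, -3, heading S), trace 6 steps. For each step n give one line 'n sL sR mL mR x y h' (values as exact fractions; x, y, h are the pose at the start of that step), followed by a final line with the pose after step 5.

n=0: pose=(1,-3,S); sL=90/53, sR=90/173; mL=-10170/9169, mR=10800/9169; mL+mR=630/9169 → advance +1; mR−mL=20970/9169 → turn +1·90°
n=1: pose=(1,-4,E); sL=45/49, sR=9/5; mL=-333/245, mR=-216/245; mL+mR=-549/245 → advance -1; mR−mL=117/245 → turn +1·90°
n=2: pose=(0,-4,N); sL=18/49, sR=90/113; mL=-3222/5537, mR=-2376/5537; mL+mR=-5598/5537 → advance -1; mR−mL=846/5537 → turn +1·90°
n=3: pose=(0,-5,W); sL=45/98, sR=45/116; mL=-4815/11368, mR=405/5684; mL+mR=-4005/11368 → advance -1; mR−mL=5625/11368 → turn +1·90°
n=4: pose=(1,-5,S); sL=90/49, sR=90/169; mL=-9810/8281, mR=10800/8281; mL+mR=990/8281 → advance +1; mR−mL=20610/8281 → turn +1·90°
n=5: pose=(1,-6,E); sL=45/37, sR=9/5; mL=-279/185, mR=-108/185; mL+mR=-387/185 → advance -1; mR−mL=171/185 → turn +1·90°

0 90/53 90/173 -10170/9169 10800/9169 1 -3 S
1 45/49 9/5 -333/245 -216/245 1 -4 E
2 18/49 90/113 -3222/5537 -2376/5537 0 -4 N
3 45/98 45/116 -4815/11368 405/5684 0 -5 W
4 90/49 90/169 -9810/8281 10800/8281 1 -5 S
5 45/37 9/5 -279/185 -108/185 1 -6 E
final 0 -6 N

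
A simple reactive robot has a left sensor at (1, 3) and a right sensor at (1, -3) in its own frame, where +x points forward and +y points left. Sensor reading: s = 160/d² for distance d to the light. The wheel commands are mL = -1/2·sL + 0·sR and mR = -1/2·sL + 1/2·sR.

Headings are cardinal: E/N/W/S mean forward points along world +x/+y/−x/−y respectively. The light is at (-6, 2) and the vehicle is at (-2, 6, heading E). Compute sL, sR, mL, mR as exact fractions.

left sensor world pos  = (-1, 9); dL² = 74
right sensor world pos = (-1, 3); dR² = 26
sL = 160/74 = 80/37
sR = 160/26 = 80/13
mL = -1/2·sL + 0·sR = -40/37
mR = -1/2·sL + 1/2·sR = 960/481

80/37 80/13 -40/37 960/481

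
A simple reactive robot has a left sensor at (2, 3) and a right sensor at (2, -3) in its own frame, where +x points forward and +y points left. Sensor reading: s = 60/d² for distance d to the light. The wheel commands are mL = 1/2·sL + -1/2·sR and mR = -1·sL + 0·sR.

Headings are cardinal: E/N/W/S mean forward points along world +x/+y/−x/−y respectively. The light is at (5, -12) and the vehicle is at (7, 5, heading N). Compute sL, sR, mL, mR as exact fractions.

30/181 30/193 180/34933 -30/181

left sensor world pos  = (4, 7); dL² = 362
right sensor world pos = (10, 7); dR² = 386
sL = 60/362 = 30/181
sR = 60/386 = 30/193
mL = 1/2·sL + -1/2·sR = 180/34933
mR = -1·sL + 0·sR = -30/181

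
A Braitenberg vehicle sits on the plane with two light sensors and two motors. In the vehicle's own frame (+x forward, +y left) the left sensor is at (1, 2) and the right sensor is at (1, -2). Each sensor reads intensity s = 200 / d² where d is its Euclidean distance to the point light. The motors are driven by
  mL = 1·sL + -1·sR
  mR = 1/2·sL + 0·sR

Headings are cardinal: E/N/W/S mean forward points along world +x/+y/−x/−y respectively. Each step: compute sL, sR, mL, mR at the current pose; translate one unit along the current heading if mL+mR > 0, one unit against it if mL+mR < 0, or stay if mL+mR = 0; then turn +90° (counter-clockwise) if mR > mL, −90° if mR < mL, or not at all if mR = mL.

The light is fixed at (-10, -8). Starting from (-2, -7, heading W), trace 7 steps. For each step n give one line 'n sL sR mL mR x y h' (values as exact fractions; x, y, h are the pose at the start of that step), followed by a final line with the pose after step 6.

n=0: pose=(-2,-7,W); sL=4, sR=100/29; mL=16/29, mR=2; mL+mR=74/29 → advance +1; mR−mL=42/29 → turn +1·90°
n=1: pose=(-3,-7,S); sL=200/81, sR=8; mL=-448/81, mR=100/81; mL+mR=-116/27 → advance -1; mR−mL=548/81 → turn +1·90°
n=2: pose=(-3,-6,E); sL=5/2, sR=25/8; mL=-5/8, mR=5/4; mL+mR=5/8 → advance +1; mR−mL=15/8 → turn +1·90°
n=3: pose=(-2,-6,N); sL=40/9, sR=200/109; mL=2560/981, mR=20/9; mL+mR=1580/327 → advance +1; mR−mL=-380/981 → turn -1·90°
n=4: pose=(-2,-5,E); sL=100/53, sR=100/41; mL=-1200/2173, mR=50/53; mL+mR=850/2173 → advance +1; mR−mL=3250/2173 → turn +1·90°
n=5: pose=(-1,-5,N); sL=40/13, sR=200/137; mL=2880/1781, mR=20/13; mL+mR=5620/1781 → advance +1; mR−mL=-140/1781 → turn -1·90°
n=6: pose=(-1,-4,E); sL=25/17, sR=25/13; mL=-100/221, mR=25/34; mL+mR=125/442 → advance +1; mR−mL=525/442 → turn +1·90°

0 4 100/29 16/29 2 -2 -7 W
1 200/81 8 -448/81 100/81 -3 -7 S
2 5/2 25/8 -5/8 5/4 -3 -6 E
3 40/9 200/109 2560/981 20/9 -2 -6 N
4 100/53 100/41 -1200/2173 50/53 -2 -5 E
5 40/13 200/137 2880/1781 20/13 -1 -5 N
6 25/17 25/13 -100/221 25/34 -1 -4 E
final 0 -4 N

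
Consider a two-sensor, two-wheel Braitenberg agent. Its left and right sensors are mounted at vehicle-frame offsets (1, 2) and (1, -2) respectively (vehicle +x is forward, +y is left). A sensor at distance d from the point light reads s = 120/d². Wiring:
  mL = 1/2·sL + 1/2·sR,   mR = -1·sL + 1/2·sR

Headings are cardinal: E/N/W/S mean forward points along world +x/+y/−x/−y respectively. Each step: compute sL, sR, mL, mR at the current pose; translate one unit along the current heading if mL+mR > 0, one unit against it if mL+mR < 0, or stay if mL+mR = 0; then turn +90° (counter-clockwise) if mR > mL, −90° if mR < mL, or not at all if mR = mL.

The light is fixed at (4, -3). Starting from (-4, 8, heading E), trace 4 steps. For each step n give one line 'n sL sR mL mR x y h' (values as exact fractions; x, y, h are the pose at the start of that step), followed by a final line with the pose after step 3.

0 60/109 12/13 1044/1417 -126/1417 -4 8 E
1 24/25 120/181 3672/4525 -2844/4525 -3 8 S
2 15/16 15/26 315/416 -135/208 -3 7 W
3 120/221 120/157 22680/34697 -5580/34697 -4 7 N
final -4 8 E

n=0: pose=(-4,8,E); sL=60/109, sR=12/13; mL=1044/1417, mR=-126/1417; mL+mR=918/1417 → advance +1; mR−mL=-90/109 → turn -1·90°
n=1: pose=(-3,8,S); sL=24/25, sR=120/181; mL=3672/4525, mR=-2844/4525; mL+mR=828/4525 → advance +1; mR−mL=-36/25 → turn -1·90°
n=2: pose=(-3,7,W); sL=15/16, sR=15/26; mL=315/416, mR=-135/208; mL+mR=45/416 → advance +1; mR−mL=-45/32 → turn -1·90°
n=3: pose=(-4,7,N); sL=120/221, sR=120/157; mL=22680/34697, mR=-5580/34697; mL+mR=17100/34697 → advance +1; mR−mL=-180/221 → turn -1·90°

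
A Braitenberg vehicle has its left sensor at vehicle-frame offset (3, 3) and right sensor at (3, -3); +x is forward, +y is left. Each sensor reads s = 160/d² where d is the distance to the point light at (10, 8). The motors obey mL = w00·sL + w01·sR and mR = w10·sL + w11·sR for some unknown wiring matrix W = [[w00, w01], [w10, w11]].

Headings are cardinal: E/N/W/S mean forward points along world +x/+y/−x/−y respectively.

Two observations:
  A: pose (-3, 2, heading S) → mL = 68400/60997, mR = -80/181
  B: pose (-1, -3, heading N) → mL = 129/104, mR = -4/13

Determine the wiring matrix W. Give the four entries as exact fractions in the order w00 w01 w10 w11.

1 1/2 -1/2 0

obs A: pose=(-3,2,S) → sL=160/181, sR=160/337, mL=68400/60997, mR=-80/181
obs B: pose=(-1,-3,N) → sL=8/13, sR=5/4, mL=129/104, mR=-4/13
sensor matrix S = [[160/181, 160/337], [8/13, 5/4]]; det S = 644520/792961
solve [mL_A; mL_B] = S·[w00; w01] and [mR_A; mR_B] = S·[w10; w11]:
  w00 = 1, w01 = 1/2, w10 = -1/2, w11 = 0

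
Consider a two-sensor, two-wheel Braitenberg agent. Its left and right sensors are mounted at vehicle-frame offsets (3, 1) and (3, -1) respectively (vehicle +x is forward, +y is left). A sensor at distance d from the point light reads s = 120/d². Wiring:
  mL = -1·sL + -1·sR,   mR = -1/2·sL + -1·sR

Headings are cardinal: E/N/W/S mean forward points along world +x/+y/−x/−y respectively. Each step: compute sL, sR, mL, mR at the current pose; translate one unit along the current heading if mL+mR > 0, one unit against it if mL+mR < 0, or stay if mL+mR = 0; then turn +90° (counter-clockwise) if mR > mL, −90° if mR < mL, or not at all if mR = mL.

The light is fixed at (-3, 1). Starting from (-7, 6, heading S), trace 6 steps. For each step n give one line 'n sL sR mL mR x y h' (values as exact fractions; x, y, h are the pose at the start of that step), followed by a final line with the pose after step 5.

n=0: pose=(-7,6,S); sL=120/13, sR=120/29; mL=-5040/377, mR=-3300/377; mL+mR=-8340/377 → advance -1; mR−mL=60/13 → turn +1·90°
n=1: pose=(-7,7,E); sL=12/5, sR=60/13; mL=-456/65, mR=-378/65; mL+mR=-834/65 → advance -1; mR−mL=6/5 → turn +1·90°
n=2: pose=(-8,7,N); sL=40/39, sR=120/97; mL=-8560/3783, mR=-6620/3783; mL+mR=-5060/1261 → advance -1; mR−mL=20/39 → turn +1·90°
n=3: pose=(-8,6,W); sL=3/2, sR=6/5; mL=-27/10, mR=-39/20; mL+mR=-93/20 → advance -1; mR−mL=3/4 → turn +1·90°
n=4: pose=(-7,6,S); sL=120/13, sR=120/29; mL=-5040/377, mR=-3300/377; mL+mR=-8340/377 → advance -1; mR−mL=60/13 → turn +1·90°
n=5: pose=(-7,7,E); sL=12/5, sR=60/13; mL=-456/65, mR=-378/65; mL+mR=-834/65 → advance -1; mR−mL=6/5 → turn +1·90°

0 120/13 120/29 -5040/377 -3300/377 -7 6 S
1 12/5 60/13 -456/65 -378/65 -7 7 E
2 40/39 120/97 -8560/3783 -6620/3783 -8 7 N
3 3/2 6/5 -27/10 -39/20 -8 6 W
4 120/13 120/29 -5040/377 -3300/377 -7 6 S
5 12/5 60/13 -456/65 -378/65 -7 7 E
final -8 7 N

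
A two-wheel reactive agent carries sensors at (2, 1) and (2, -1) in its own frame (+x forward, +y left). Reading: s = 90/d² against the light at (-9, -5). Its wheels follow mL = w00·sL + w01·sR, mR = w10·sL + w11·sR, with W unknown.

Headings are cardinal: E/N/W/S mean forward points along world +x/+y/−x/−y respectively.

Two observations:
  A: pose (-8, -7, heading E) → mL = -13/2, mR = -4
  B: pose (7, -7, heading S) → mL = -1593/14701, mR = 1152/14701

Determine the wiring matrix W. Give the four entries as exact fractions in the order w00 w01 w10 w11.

-1 1/2 -1 1

obs A: pose=(-8,-7,E) → sL=9, sR=5, mL=-13/2, mR=-4
obs B: pose=(7,-7,S) → sL=18/61, sR=90/241, mL=-1593/14701, mR=1152/14701
sensor matrix S = [[9, 5], [18/61, 90/241]]; det S = 27720/14701
solve [mL_A; mL_B] = S·[w00; w01] and [mR_A; mR_B] = S·[w10; w11]:
  w00 = -1, w01 = 1/2, w10 = -1, w11 = 1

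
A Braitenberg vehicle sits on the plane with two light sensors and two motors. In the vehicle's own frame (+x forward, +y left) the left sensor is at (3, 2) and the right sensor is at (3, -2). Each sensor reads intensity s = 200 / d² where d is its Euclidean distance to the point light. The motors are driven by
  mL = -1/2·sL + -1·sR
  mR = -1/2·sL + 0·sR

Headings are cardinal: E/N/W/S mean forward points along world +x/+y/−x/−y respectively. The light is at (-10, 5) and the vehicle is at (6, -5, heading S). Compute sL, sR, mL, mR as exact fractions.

left sensor world pos  = (8, -8); dL² = 493
right sensor world pos = (4, -8); dR² = 365
sL = 200/493 = 200/493
sR = 200/365 = 40/73
mL = -1/2·sL + -1·sR = -27020/35989
mR = -1/2·sL + 0·sR = -100/493

200/493 40/73 -27020/35989 -100/493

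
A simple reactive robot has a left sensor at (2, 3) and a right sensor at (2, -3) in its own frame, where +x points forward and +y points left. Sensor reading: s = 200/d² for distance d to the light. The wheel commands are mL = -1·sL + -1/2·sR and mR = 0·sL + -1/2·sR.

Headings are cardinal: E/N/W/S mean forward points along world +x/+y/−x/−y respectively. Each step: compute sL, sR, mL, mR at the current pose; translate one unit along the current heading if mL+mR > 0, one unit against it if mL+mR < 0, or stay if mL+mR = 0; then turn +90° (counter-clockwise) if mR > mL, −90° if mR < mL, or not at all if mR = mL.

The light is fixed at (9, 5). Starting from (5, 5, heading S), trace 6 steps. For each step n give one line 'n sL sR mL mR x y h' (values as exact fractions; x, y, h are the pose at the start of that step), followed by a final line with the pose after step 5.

n=0: pose=(5,5,S); sL=40, sR=200/53; mL=-2220/53, mR=-100/53; mL+mR=-2320/53 → advance -1; mR−mL=40 → turn +1·90°
n=1: pose=(5,6,E); sL=10, sR=25; mL=-45/2, mR=-25/2; mL+mR=-35 → advance -1; mR−mL=10 → turn +1·90°
n=2: pose=(4,6,N); sL=200/73, sR=200/13; mL=-9900/949, mR=-100/13; mL+mR=-17200/949 → advance -1; mR−mL=200/73 → turn +1·90°
n=3: pose=(4,5,W); sL=100/29, sR=100/29; mL=-150/29, mR=-50/29; mL+mR=-200/29 → advance -1; mR−mL=100/29 → turn +1·90°
n=4: pose=(5,5,S); sL=40, sR=200/53; mL=-2220/53, mR=-100/53; mL+mR=-2320/53 → advance -1; mR−mL=40 → turn +1·90°
n=5: pose=(5,6,E); sL=10, sR=25; mL=-45/2, mR=-25/2; mL+mR=-35 → advance -1; mR−mL=10 → turn +1·90°

0 40 200/53 -2220/53 -100/53 5 5 S
1 10 25 -45/2 -25/2 5 6 E
2 200/73 200/13 -9900/949 -100/13 4 6 N
3 100/29 100/29 -150/29 -50/29 4 5 W
4 40 200/53 -2220/53 -100/53 5 5 S
5 10 25 -45/2 -25/2 5 6 E
final 4 6 N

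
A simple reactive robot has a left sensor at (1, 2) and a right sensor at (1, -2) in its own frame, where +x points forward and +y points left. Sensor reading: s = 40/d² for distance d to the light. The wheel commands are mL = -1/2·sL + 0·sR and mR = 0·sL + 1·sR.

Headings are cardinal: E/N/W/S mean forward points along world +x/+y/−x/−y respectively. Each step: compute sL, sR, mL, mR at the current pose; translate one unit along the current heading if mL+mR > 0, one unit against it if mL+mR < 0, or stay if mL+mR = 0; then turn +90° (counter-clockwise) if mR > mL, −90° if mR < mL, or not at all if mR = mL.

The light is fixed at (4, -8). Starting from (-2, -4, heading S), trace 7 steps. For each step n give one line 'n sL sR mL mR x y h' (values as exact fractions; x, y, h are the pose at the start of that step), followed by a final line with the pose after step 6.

n=0: pose=(-2,-4,S); sL=8/5, sR=40/73; mL=-4/5, mR=40/73; mL+mR=-92/365 → advance -1; mR−mL=492/365 → turn +1·90°
n=1: pose=(-2,-3,E); sL=20/37, sR=20/17; mL=-10/37, mR=20/17; mL+mR=570/629 → advance +1; mR−mL=910/629 → turn +1·90°
n=2: pose=(-1,-3,N); sL=8/17, sR=8/9; mL=-4/17, mR=8/9; mL+mR=100/153 → advance +1; mR−mL=172/153 → turn +1·90°
n=3: pose=(-1,-2,W); sL=10/13, sR=2/5; mL=-5/13, mR=2/5; mL+mR=1/65 → advance +1; mR−mL=51/65 → turn +1·90°
n=4: pose=(-2,-2,S); sL=40/41, sR=40/89; mL=-20/41, mR=40/89; mL+mR=-140/3649 → advance -1; mR−mL=3420/3649 → turn +1·90°
n=5: pose=(-2,-1,E); sL=20/53, sR=4/5; mL=-10/53, mR=4/5; mL+mR=162/265 → advance +1; mR−mL=262/265 → turn +1·90°
n=6: pose=(-1,-1,N); sL=40/113, sR=40/73; mL=-20/113, mR=40/73; mL+mR=3060/8249 → advance +1; mR−mL=5980/8249 → turn +1·90°

0 8/5 40/73 -4/5 40/73 -2 -4 S
1 20/37 20/17 -10/37 20/17 -2 -3 E
2 8/17 8/9 -4/17 8/9 -1 -3 N
3 10/13 2/5 -5/13 2/5 -1 -2 W
4 40/41 40/89 -20/41 40/89 -2 -2 S
5 20/53 4/5 -10/53 4/5 -2 -1 E
6 40/113 40/73 -20/113 40/73 -1 -1 N
final -1 0 W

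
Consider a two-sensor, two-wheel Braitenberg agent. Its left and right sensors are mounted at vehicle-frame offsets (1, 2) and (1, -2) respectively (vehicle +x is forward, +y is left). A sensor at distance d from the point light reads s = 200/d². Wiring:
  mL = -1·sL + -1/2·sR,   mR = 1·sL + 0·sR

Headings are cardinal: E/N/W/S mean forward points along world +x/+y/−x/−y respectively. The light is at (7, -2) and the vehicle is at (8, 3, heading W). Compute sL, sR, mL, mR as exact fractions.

left sensor world pos  = (7, 1); dL² = 9
right sensor world pos = (7, 5); dR² = 49
sL = 200/9 = 200/9
sR = 200/49 = 200/49
mL = -1·sL + -1/2·sR = -10700/441
mR = 1·sL + 0·sR = 200/9

200/9 200/49 -10700/441 200/9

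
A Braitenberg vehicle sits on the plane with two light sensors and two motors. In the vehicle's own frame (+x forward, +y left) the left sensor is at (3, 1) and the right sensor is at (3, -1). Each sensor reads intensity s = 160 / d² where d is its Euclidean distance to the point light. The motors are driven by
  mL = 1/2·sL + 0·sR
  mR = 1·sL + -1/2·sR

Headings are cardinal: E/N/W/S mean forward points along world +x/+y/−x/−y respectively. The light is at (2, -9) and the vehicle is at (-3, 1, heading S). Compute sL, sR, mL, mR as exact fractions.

left sensor world pos  = (-2, -2); dL² = 65
right sensor world pos = (-4, -2); dR² = 85
sL = 160/65 = 32/13
sR = 160/85 = 32/17
mL = 1/2·sL + 0·sR = 16/13
mR = 1·sL + -1/2·sR = 336/221

32/13 32/17 16/13 336/221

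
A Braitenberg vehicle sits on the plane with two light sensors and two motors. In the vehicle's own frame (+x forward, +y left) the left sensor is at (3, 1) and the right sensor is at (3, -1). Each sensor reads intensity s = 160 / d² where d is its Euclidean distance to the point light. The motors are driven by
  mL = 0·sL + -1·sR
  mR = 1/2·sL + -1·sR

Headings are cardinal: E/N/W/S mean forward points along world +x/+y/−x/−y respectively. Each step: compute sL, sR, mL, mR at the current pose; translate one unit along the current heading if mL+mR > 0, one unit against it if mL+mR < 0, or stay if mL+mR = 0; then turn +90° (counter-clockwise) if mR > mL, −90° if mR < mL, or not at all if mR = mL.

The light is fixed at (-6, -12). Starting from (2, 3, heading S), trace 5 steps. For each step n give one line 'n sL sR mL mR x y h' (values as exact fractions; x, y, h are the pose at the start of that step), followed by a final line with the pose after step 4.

0 32/45 160/193 -160/193 -4112/8685 2 3 S
1 16/41 80/173 -80/173 -1896/7093 2 4 E
2 160/397 32/85 -32/85 -5904/33745 1 4 N
3 40/53 10/17 -10/17 -190/901 1 3 W
4 32/45 160/193 -160/193 -4112/8685 2 3 S
final 2 4 E

n=0: pose=(2,3,S); sL=32/45, sR=160/193; mL=-160/193, mR=-4112/8685; mL+mR=-11312/8685 → advance -1; mR−mL=16/45 → turn +1·90°
n=1: pose=(2,4,E); sL=16/41, sR=80/173; mL=-80/173, mR=-1896/7093; mL+mR=-5176/7093 → advance -1; mR−mL=8/41 → turn +1·90°
n=2: pose=(1,4,N); sL=160/397, sR=32/85; mL=-32/85, mR=-5904/33745; mL+mR=-18608/33745 → advance -1; mR−mL=80/397 → turn +1·90°
n=3: pose=(1,3,W); sL=40/53, sR=10/17; mL=-10/17, mR=-190/901; mL+mR=-720/901 → advance -1; mR−mL=20/53 → turn +1·90°
n=4: pose=(2,3,S); sL=32/45, sR=160/193; mL=-160/193, mR=-4112/8685; mL+mR=-11312/8685 → advance -1; mR−mL=16/45 → turn +1·90°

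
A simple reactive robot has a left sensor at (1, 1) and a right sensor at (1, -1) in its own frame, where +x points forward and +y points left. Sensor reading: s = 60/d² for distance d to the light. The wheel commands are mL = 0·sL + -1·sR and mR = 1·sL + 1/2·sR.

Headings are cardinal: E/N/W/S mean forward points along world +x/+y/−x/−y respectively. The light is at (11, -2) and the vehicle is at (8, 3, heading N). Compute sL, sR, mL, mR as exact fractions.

left sensor world pos  = (7, 4); dL² = 52
right sensor world pos = (9, 4); dR² = 40
sL = 60/52 = 15/13
sR = 60/40 = 3/2
mL = 0·sL + -1·sR = -3/2
mR = 1·sL + 1/2·sR = 99/52

15/13 3/2 -3/2 99/52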